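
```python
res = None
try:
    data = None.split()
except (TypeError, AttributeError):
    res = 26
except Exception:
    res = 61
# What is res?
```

Step-by-step execution trace:
1. `data = None.split()` raises AttributeError.
2. `except (TypeError, AttributeError)` matches (AttributeError is in the tuple) → res = 26.
3. `except Exception` is not reached.
Result: 26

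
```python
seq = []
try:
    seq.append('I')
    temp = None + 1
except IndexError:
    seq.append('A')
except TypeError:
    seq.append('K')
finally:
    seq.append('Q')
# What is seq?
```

Step-by-step execution trace:
1. try: `seq.append('I')` → seq = ['I'].
2. `temp = None + 1` raises TypeError.
3. `except IndexError` does not match TypeError; skipped.
4. `except TypeError` matches → `seq.append('K')` → seq = ['I', 'K'].
5. finally always runs: `seq.append('Q')` → seq = ['I', 'K', 'Q'].
Result: ['I', 'K', 'Q']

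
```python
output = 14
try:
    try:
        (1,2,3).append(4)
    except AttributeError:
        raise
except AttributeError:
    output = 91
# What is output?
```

Step-by-step execution trace:
1. Inner try: `(1,2,3).append(4)` raises AttributeError.
2. Inner `except AttributeError` matches; bare `raise` re-raises the same AttributeError.
3. Outer `except AttributeError` matches → output = 91.
Result: 91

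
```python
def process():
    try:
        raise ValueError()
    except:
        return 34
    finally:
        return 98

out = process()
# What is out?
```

Step-by-step execution trace:
1. `process()` enters try: `raise ValueError()` raises ValueError.
2. bare `except` matches → `return 34` sets pending return value 34.
3. Before returning, `finally: return 98` runs and overrides the pending return.
4. process() returns 98 → out = 98.
Result: 98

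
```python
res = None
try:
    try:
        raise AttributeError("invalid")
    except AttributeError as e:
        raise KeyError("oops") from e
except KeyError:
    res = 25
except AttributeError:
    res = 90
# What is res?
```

Step-by-step execution trace:
1. Inner try raises AttributeError; inner `except AttributeError as e` catches it.
2. `raise KeyError(...) from e` raises KeyError (AttributeError is attached as __cause__, but only KeyError is active).
3. Outer `except KeyError` matches → res = 25.
4. `except AttributeError` is not reached.
Result: 25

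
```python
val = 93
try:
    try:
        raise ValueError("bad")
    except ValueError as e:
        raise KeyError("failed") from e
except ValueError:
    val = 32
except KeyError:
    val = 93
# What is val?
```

Step-by-step execution trace:
1. Inner try raises ValueError; inner `except ValueError as e` catches it.
2. `raise KeyError(...) from e` raises KeyError (ValueError is attached as __cause__, but only KeyError is active).
3. Outer `except ValueError` does not match KeyError; skipped.
4. Outer `except KeyError` matches → val = 93.
Result: 93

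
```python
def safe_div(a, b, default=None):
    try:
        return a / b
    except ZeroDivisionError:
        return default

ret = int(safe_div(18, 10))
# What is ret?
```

Step-by-step execution trace:
1. `safe_div(18, 10)` enters try: `return 18 / 10` → returns 1.8. No exception raised.
2. `except ZeroDivisionError` is skipped.
3. `int(1.8)` → 1 → ret = 1.
Result: 1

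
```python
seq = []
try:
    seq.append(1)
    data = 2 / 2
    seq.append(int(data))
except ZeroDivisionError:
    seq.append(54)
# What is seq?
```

Step-by-step execution trace:
1. try: `seq.append(1)` → seq = [1].
2. `data = 2 / 2` → data = 1.0. No exception raised.
3. `seq.append(int(data))` → seq = [1, 1].
4. `except ZeroDivisionError` is skipped (no exception was raised).
Result: [1, 1]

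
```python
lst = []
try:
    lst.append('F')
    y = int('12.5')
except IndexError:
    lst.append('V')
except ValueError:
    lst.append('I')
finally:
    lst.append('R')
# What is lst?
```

Step-by-step execution trace:
1. try: `lst.append('F')` → lst = ['F'].
2. `y = int('12.5')` raises ValueError.
3. `except IndexError` does not match ValueError; skipped.
4. `except ValueError` matches → `lst.append('I')` → lst = ['F', 'I'].
5. finally always runs: `lst.append('R')` → lst = ['F', 'I', 'R'].
Result: ['F', 'I', 'R']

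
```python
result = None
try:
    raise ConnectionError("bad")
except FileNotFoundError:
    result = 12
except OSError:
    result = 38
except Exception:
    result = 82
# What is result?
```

Step-by-step execution trace:
1. `raise ConnectionError(...)` raises ConnectionError.
2. `except FileNotFoundError` does not match (ConnectionError is not a subclass of FileNotFoundError); skipped.
3. `except OSError` matches (ConnectionError is a subclass of OSError) → result = 38.
4. `except Exception` is not reached.
Result: 38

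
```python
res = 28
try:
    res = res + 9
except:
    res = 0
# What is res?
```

Step-by-step execution trace:
1. res starts at 28.
2. try: `res = res + 9` → res = 37. No exception raised.
3. `except` is skipped.
Result: 37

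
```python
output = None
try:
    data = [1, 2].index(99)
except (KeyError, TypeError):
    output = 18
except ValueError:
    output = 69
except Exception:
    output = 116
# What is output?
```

Step-by-step execution trace:
1. `data = [1, 2].index(99)` raises ValueError.
2. `except (KeyError, TypeError)` does not match ValueError; skipped.
3. `except ValueError` matches (exact type match) → output = 69.
4. `except Exception` is not reached.
Result: 69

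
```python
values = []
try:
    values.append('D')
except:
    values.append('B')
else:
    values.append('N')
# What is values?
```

Step-by-step execution trace:
1. try: `values.append('D')` → values = ['D']. No exception raised.
2. `except` is skipped.
3. `else` runs (try completed without exception): `values.append('N')` → values = ['D', 'N'].
Result: ['D', 'N']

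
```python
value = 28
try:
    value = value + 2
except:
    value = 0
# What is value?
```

Step-by-step execution trace:
1. value starts at 28.
2. try: `value = value + 2` → value = 30. No exception raised.
3. `except` is skipped.
Result: 30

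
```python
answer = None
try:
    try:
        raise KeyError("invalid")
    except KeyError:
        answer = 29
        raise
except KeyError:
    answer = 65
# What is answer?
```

Step-by-step execution trace:
1. Inner try: `raise KeyError("invalid")` raises KeyError.
2. Inner `except KeyError` matches → answer = 29.
3. bare `raise` re-raises the same KeyError.
4. Outer `except KeyError` matches → answer = 65.
Result: 65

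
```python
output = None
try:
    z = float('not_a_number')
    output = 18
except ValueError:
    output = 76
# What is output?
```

Step-by-step execution trace:
1. `z = float('not_a_number')` raises ValueError.
2. `output = 18` is not reached.
3. `except ValueError` matches → output = 76.
Result: 76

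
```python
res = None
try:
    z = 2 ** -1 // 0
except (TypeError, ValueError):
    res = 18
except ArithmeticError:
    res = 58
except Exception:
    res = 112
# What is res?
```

Step-by-step execution trace:
1. `z = 2 ** -1 // 0` raises ZeroDivisionError.
2. `except (TypeError, ValueError)` does not match ZeroDivisionError; skipped.
3. `except ArithmeticError` matches (ZeroDivisionError is a subclass of ArithmeticError) → res = 58.
4. `except Exception` is not reached.
Result: 58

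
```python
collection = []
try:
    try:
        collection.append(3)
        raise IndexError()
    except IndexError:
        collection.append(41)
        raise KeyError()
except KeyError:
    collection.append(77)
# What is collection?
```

Step-by-step execution trace:
1. Inner try: `collection.append(3)` → collection = [3].
2. `raise IndexError()` raises IndexError.
3. Inner `except IndexError` matches → `collection.append(41)` → collection = [3, 41].
4. `raise KeyError()` raises KeyError; propagates to outer try.
5. Outer `except KeyError` matches → `collection.append(77)` → collection = [3, 41, 77].
Result: [3, 41, 77]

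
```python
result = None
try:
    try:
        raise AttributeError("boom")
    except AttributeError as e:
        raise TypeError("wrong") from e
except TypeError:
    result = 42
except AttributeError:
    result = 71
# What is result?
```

Step-by-step execution trace:
1. Inner try raises AttributeError; inner `except AttributeError as e` catches it.
2. `raise TypeError(...) from e` raises TypeError (AttributeError is attached as __cause__, but only TypeError is active).
3. Outer `except TypeError` matches → result = 42.
4. `except AttributeError` is not reached.
Result: 42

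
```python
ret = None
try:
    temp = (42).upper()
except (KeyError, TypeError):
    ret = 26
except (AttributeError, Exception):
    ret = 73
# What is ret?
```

Step-by-step execution trace:
1. `temp = (42).upper()` raises AttributeError.
2. `except (KeyError, TypeError)` does not match AttributeError; skipped.
3. `except (AttributeError, Exception)` matches (AttributeError is in the tuple) → ret = 73.
Result: 73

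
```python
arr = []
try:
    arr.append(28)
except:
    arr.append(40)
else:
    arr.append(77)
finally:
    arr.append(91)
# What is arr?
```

Step-by-step execution trace:
1. try: `arr.append(28)` → arr = [28]. No exception raised.
2. `except` is skipped.
3. `else` runs: `arr.append(77)` → arr = [28, 77].
4. `finally` always runs: `arr.append(91)` → arr = [28, 77, 91].
Result: [28, 77, 91]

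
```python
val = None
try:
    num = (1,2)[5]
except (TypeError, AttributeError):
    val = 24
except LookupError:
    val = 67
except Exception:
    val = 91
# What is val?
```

Step-by-step execution trace:
1. `num = (1,2)[5]` raises IndexError.
2. `except (TypeError, AttributeError)` does not match IndexError; skipped.
3. `except LookupError` matches (IndexError is a subclass of LookupError) → val = 67.
4. `except Exception` is not reached.
Result: 67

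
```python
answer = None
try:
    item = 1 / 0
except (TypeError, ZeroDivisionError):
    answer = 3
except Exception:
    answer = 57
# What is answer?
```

Step-by-step execution trace:
1. `item = 1 / 0` raises ZeroDivisionError.
2. `except (TypeError, ZeroDivisionError)` matches (ZeroDivisionError is in the tuple) → answer = 3.
3. `except Exception` is not reached.
Result: 3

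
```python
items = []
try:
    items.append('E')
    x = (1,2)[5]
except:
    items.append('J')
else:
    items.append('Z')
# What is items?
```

Step-by-step execution trace:
1. try: `items.append('E')` → items = ['E'].
2. `x = (1,2)[5]` raises IndexError.
3. bare `except` matches → `items.append('J')` → items = ['E', 'J'].
4. `else` is skipped (an exception was raised).
Result: ['E', 'J']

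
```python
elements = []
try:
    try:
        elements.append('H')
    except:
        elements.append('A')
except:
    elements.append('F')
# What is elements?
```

Step-by-step execution trace:
1. Inner try: `elements.append('H')` → elements = ['H']. No exception raised.
2. Inner `except` is skipped.
3. Inner try completes normally; outer `except` is skipped.
Result: ['H']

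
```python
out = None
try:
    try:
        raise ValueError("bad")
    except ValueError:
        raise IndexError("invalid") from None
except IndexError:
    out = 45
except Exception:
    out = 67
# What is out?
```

Step-by-step execution trace:
1. Inner try raises ValueError; inner `except ValueError` catches it.
2. `raise IndexError(...) from None` raises IndexError (from None suppresses __context__, but the active exception is still IndexError).
3. Outer `except IndexError` matches → out = 45.
4. `except Exception` is not reached.
Result: 45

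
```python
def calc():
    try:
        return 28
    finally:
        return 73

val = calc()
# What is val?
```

Step-by-step execution trace:
1. `calc()` enters try: `return 28` sets pending return value 28.
2. Before returning, `finally: return 73` runs and overrides the pending return.
3. calc() returns 73 → val = 73.
Result: 73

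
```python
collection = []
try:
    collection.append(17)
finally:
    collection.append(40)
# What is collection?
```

Step-by-step execution trace:
1. try: `collection.append(17)` → collection = [17].
2. The try body completes without raising.
3. finally always runs: `collection.append(40)` → collection = [17, 40].
Result: [17, 40]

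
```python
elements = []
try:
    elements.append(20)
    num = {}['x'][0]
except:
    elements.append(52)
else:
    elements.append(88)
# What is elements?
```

Step-by-step execution trace:
1. try: `elements.append(20)` → elements = [20].
2. `num = {}['x'][0]` raises KeyError.
3. bare `except` matches → `elements.append(52)` → elements = [20, 52].
4. `else` is skipped (an exception was raised).
Result: [20, 52]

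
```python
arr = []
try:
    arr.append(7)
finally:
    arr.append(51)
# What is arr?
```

Step-by-step execution trace:
1. try: `arr.append(7)` → arr = [7].
2. The try body completes without raising.
3. finally always runs: `arr.append(51)` → arr = [7, 51].
Result: [7, 51]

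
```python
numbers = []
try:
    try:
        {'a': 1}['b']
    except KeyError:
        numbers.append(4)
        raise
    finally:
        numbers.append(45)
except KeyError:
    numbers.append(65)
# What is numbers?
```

Step-by-step execution trace:
1. Inner try: `{'a': 1}['b']` raises KeyError.
2. Inner `except KeyError` matches → `numbers.append(4)` → numbers = [4].
3. bare `raise` re-raises KeyError.
4. Inner `finally` runs during unwinding: `numbers.append(45)` → numbers = [4, 45].
5. Outer `except KeyError` matches → `numbers.append(65)` → numbers = [4, 45, 65].
Result: [4, 45, 65]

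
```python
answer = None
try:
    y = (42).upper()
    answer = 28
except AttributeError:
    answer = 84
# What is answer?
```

Step-by-step execution trace:
1. `y = (42).upper()` raises AttributeError.
2. `answer = 28` is not reached.
3. `except AttributeError` matches → answer = 84.
Result: 84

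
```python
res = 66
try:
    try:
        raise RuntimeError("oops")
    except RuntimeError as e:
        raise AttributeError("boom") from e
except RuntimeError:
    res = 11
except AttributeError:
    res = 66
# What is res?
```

Step-by-step execution trace:
1. Inner try raises RuntimeError; inner `except RuntimeError as e` catches it.
2. `raise AttributeError(...) from e` raises AttributeError (RuntimeError is attached as __cause__, but only AttributeError is active).
3. Outer `except RuntimeError` does not match AttributeError; skipped.
4. Outer `except AttributeError` matches → res = 66.
Result: 66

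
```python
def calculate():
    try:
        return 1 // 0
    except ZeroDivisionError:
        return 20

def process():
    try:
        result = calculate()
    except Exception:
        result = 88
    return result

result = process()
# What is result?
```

Step-by-step execution trace:
1. `process()` calls `calculate()`.
2. In calculate: `1 // 0` raises ZeroDivisionError; `except ZeroDivisionError` catches it → returns 20.
3. In process: `result = calculate()` → result = 20. No exception reaches process.
4. `except Exception` is skipped; process returns 20.
5. result = 20.
Result: 20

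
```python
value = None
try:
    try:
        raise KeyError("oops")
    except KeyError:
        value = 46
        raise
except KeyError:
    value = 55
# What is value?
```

Step-by-step execution trace:
1. Inner try: `raise KeyError("oops")` raises KeyError.
2. Inner `except KeyError` matches → value = 46.
3. bare `raise` re-raises the same KeyError.
4. Outer `except KeyError` matches → value = 55.
Result: 55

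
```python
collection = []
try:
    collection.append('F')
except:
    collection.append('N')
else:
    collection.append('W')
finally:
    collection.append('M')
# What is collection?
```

Step-by-step execution trace:
1. try: `collection.append('F')` → collection = ['F']. No exception raised.
2. `except` is skipped.
3. `else` runs: `collection.append('W')` → collection = ['F', 'W'].
4. `finally` always runs: `collection.append('M')` → collection = ['F', 'W', 'M'].
Result: ['F', 'W', 'M']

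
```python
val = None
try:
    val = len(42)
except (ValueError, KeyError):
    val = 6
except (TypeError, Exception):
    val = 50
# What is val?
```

Step-by-step execution trace:
1. `val = len(42)` raises TypeError.
2. `except (ValueError, KeyError)` does not match TypeError; skipped.
3. `except (TypeError, Exception)` matches (TypeError is in the tuple) → val = 50.
Result: 50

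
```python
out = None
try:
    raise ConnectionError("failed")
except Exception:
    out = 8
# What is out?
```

Step-by-step execution trace:
1. `raise ConnectionError(...)` raises ConnectionError.
2. `except Exception` matches (ConnectionError is a subclass of Exception) → out = 8.
Result: 8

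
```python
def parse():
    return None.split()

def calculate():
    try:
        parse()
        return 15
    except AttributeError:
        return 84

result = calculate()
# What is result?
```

Step-by-step execution trace:
1. `calculate()` calls `parse()`.
2. `parse()` evaluates `None.split()`, which raises AttributeError; it propagates to the caller.
3. `return 15` is not reached.
4. `except AttributeError` in calculate matches → returns 84.
5. result = 84.
Result: 84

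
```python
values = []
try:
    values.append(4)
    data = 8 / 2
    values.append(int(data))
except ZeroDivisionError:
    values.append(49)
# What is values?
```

Step-by-step execution trace:
1. try: `values.append(4)` → values = [4].
2. `data = 8 / 2` → data = 4.0. No exception raised.
3. `values.append(int(data))` → values = [4, 4].
4. `except ZeroDivisionError` is skipped (no exception was raised).
Result: [4, 4]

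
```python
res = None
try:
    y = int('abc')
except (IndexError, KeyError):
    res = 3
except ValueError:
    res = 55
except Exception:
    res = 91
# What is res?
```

Step-by-step execution trace:
1. `y = int('abc')` raises ValueError.
2. `except (IndexError, KeyError)` does not match ValueError; skipped.
3. `except ValueError` matches (exact type match) → res = 55.
4. `except Exception` is not reached.
Result: 55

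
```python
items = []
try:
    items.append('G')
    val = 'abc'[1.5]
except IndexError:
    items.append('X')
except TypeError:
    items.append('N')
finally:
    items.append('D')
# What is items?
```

Step-by-step execution trace:
1. try: `items.append('G')` → items = ['G'].
2. `val = 'abc'[1.5]` raises TypeError.
3. `except IndexError` does not match TypeError; skipped.
4. `except TypeError` matches → `items.append('N')` → items = ['G', 'N'].
5. finally always runs: `items.append('D')` → items = ['G', 'N', 'D'].
Result: ['G', 'N', 'D']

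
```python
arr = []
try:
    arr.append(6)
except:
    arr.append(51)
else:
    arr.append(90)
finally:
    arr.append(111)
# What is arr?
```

Step-by-step execution trace:
1. try: `arr.append(6)` → arr = [6]. No exception raised.
2. `except` is skipped.
3. `else` runs: `arr.append(90)` → arr = [6, 90].
4. `finally` always runs: `arr.append(111)` → arr = [6, 90, 111].
Result: [6, 90, 111]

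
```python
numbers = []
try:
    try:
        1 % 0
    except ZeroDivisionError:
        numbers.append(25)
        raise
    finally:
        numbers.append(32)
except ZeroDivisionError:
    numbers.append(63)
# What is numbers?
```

Step-by-step execution trace:
1. Inner try: `1 % 0` raises ZeroDivisionError.
2. Inner `except ZeroDivisionError` matches → `numbers.append(25)` → numbers = [25].
3. bare `raise` re-raises ZeroDivisionError.
4. Inner `finally` runs during unwinding: `numbers.append(32)` → numbers = [25, 32].
5. Outer `except ZeroDivisionError` matches → `numbers.append(63)` → numbers = [25, 32, 63].
Result: [25, 32, 63]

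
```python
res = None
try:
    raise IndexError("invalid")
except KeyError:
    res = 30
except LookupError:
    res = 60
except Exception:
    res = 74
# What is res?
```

Step-by-step execution trace:
1. `raise IndexError(...)` raises IndexError.
2. `except KeyError` does not match (IndexError is not a subclass of KeyError); skipped.
3. `except LookupError` matches (IndexError is a subclass of LookupError) → res = 60.
4. `except Exception` is not reached.
Result: 60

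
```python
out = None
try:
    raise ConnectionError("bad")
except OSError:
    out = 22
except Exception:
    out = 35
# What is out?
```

Step-by-step execution trace:
1. `raise ConnectionError(...)` raises ConnectionError.
2. `except OSError` matches (ConnectionError is a subclass of OSError) → out = 22.
3. `except Exception` is not reached.
Result: 22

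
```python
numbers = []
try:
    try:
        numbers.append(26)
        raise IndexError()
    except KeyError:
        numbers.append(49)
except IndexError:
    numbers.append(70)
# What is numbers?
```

Step-by-step execution trace:
1. Inner try: `numbers.append(26)` → numbers = [26].
2. `raise IndexError()` raises IndexError.
3. Inner `except KeyError` does not match IndexError; exception propagates to outer try.
4. Outer `except IndexError` matches → `numbers.append(70)` → numbers = [26, 70].
Result: [26, 70]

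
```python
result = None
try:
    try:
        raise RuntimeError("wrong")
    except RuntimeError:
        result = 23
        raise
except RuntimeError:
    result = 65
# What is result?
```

Step-by-step execution trace:
1. Inner try: `raise RuntimeError("wrong")` raises RuntimeError.
2. Inner `except RuntimeError` matches → result = 23.
3. bare `raise` re-raises the same RuntimeError.
4. Outer `except RuntimeError` matches → result = 65.
Result: 65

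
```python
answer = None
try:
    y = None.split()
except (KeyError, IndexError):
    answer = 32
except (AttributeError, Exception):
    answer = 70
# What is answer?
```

Step-by-step execution trace:
1. `y = None.split()` raises AttributeError.
2. `except (KeyError, IndexError)` does not match AttributeError; skipped.
3. `except (AttributeError, Exception)` matches (AttributeError is in the tuple) → answer = 70.
Result: 70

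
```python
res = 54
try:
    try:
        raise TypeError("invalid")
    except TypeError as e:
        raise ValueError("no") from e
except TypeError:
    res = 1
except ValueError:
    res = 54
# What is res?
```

Step-by-step execution trace:
1. Inner try raises TypeError; inner `except TypeError as e` catches it.
2. `raise ValueError(...) from e` raises ValueError (TypeError is attached as __cause__, but only ValueError is active).
3. Outer `except TypeError` does not match ValueError; skipped.
4. Outer `except ValueError` matches → res = 54.
Result: 54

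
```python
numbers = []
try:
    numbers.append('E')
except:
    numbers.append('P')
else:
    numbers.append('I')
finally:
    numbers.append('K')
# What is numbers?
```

Step-by-step execution trace:
1. try: `numbers.append('E')` → numbers = ['E']. No exception raised.
2. `except` is skipped.
3. `else` runs: `numbers.append('I')` → numbers = ['E', 'I'].
4. `finally` always runs: `numbers.append('K')` → numbers = ['E', 'I', 'K'].
Result: ['E', 'I', 'K']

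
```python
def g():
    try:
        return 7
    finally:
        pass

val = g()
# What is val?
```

Step-by-step execution trace:
1. `g()` enters try: `return 7` sets pending return value 7.
2. Before returning, `finally: pass` runs (no effect).
3. g() returns 7 → val = 7.
Result: 7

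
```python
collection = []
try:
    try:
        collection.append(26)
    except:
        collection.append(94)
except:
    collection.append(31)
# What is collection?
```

Step-by-step execution trace:
1. Inner try: `collection.append(26)` → collection = [26]. No exception raised.
2. Inner `except` is skipped.
3. Inner try completes normally; outer `except` is skipped.
Result: [26]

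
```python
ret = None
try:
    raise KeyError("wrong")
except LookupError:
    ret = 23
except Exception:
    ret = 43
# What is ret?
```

Step-by-step execution trace:
1. `raise KeyError(...)` raises KeyError.
2. `except LookupError` matches (KeyError is a subclass of LookupError) → ret = 23.
3. `except Exception` is not reached.
Result: 23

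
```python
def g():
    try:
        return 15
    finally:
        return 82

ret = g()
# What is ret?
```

Step-by-step execution trace:
1. `g()` enters try: `return 15` sets pending return value 15.
2. Before returning, `finally: return 82` runs and overrides the pending return.
3. g() returns 82 → ret = 82.
Result: 82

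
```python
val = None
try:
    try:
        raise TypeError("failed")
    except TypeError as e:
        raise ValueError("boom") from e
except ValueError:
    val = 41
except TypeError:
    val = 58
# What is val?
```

Step-by-step execution trace:
1. Inner try raises TypeError; inner `except TypeError as e` catches it.
2. `raise ValueError(...) from e` raises ValueError (TypeError is attached as __cause__, but only ValueError is active).
3. Outer `except ValueError` matches → val = 41.
4. `except TypeError` is not reached.
Result: 41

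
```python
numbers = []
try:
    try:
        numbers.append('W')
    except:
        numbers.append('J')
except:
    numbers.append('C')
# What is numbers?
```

Step-by-step execution trace:
1. Inner try: `numbers.append('W')` → numbers = ['W']. No exception raised.
2. Inner `except` is skipped.
3. Inner try completes normally; outer `except` is skipped.
Result: ['W']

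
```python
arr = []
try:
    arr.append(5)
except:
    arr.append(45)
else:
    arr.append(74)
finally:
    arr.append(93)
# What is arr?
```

Step-by-step execution trace:
1. try: `arr.append(5)` → arr = [5]. No exception raised.
2. `except` is skipped.
3. `else` runs: `arr.append(74)` → arr = [5, 74].
4. `finally` always runs: `arr.append(93)` → arr = [5, 74, 93].
Result: [5, 74, 93]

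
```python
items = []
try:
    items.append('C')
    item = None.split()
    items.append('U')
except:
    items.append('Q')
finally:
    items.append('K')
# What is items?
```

Step-by-step execution trace:
1. try: `items.append('C')` → items = ['C'].
2. `item = None.split()` raises AttributeError; `items.append('U')` is not reached.
3. bare `except` matches → `items.append('Q')` → items = ['C', 'Q'].
4. finally always runs: `items.append('K')` → items = ['C', 'Q', 'K'].
Result: ['C', 'Q', 'K']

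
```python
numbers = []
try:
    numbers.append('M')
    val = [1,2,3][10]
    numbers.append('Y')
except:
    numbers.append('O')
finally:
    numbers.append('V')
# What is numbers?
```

Step-by-step execution trace:
1. try: `numbers.append('M')` → numbers = ['M'].
2. `val = [1,2,3][10]` raises IndexError; `numbers.append('Y')` is not reached.
3. bare `except` matches → `numbers.append('O')` → numbers = ['M', 'O'].
4. finally always runs: `numbers.append('V')` → numbers = ['M', 'O', 'V'].
Result: ['M', 'O', 'V']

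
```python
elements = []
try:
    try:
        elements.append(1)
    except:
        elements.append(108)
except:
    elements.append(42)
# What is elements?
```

Step-by-step execution trace:
1. Inner try: `elements.append(1)` → elements = [1]. No exception raised.
2. Inner `except` is skipped.
3. Inner try completes normally; outer `except` is skipped.
Result: [1]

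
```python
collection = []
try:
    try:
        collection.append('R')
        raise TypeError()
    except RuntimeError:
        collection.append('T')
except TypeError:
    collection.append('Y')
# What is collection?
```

Step-by-step execution trace:
1. Inner try: `collection.append('R')` → collection = ['R'].
2. `raise TypeError()` raises TypeError.
3. Inner `except RuntimeError` does not match TypeError; exception propagates to outer try.
4. Outer `except TypeError` matches → `collection.append('Y')` → collection = ['R', 'Y'].
Result: ['R', 'Y']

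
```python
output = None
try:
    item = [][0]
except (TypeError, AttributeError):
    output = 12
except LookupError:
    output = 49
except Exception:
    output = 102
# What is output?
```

Step-by-step execution trace:
1. `item = [][0]` raises IndexError.
2. `except (TypeError, AttributeError)` does not match IndexError; skipped.
3. `except LookupError` matches (IndexError is a subclass of LookupError) → output = 49.
4. `except Exception` is not reached.
Result: 49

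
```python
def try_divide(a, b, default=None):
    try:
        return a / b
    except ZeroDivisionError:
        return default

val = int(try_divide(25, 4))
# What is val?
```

Step-by-step execution trace:
1. `try_divide(25, 4)` enters try: `return 25 / 4` → returns 6.25. No exception raised.
2. `except ZeroDivisionError` is skipped.
3. `int(6.25)` → 6 → val = 6.
Result: 6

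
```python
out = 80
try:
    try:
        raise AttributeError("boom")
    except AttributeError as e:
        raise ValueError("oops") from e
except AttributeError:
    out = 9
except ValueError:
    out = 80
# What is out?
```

Step-by-step execution trace:
1. Inner try raises AttributeError; inner `except AttributeError as e` catches it.
2. `raise ValueError(...) from e` raises ValueError (AttributeError is attached as __cause__, but only ValueError is active).
3. Outer `except AttributeError` does not match ValueError; skipped.
4. Outer `except ValueError` matches → out = 80.
Result: 80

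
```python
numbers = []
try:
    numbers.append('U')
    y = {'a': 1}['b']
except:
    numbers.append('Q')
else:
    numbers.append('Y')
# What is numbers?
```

Step-by-step execution trace:
1. try: `numbers.append('U')` → numbers = ['U'].
2. `y = {'a': 1}['b']` raises KeyError.
3. bare `except` matches → `numbers.append('Q')` → numbers = ['U', 'Q'].
4. `else` is skipped (an exception was raised).
Result: ['U', 'Q']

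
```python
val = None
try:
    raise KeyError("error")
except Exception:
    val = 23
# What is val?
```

Step-by-step execution trace:
1. `raise KeyError(...)` raises KeyError.
2. `except Exception` matches (KeyError is a subclass of Exception) → val = 23.
Result: 23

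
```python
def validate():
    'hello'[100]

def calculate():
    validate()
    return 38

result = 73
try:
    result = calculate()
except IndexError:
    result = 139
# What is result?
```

Step-by-step execution trace:
1. result starts at 73.
2. try: `calculate()` calls `validate()`.
3. `validate()` evaluates `'hello'[100]`, which raises IndexError; it propagates through calculate (uncaught).
4. `return 38` in calculate is not reached; the assignment to result does not complete.
5. `except IndexError` matches → result = 139.
Result: 139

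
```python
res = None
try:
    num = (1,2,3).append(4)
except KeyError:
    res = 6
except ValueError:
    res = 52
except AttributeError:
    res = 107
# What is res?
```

Step-by-step execution trace:
1. `num = (1,2,3).append(4)` raises AttributeError.
2. `except KeyError` does not match AttributeError; skipped.
3. `except ValueError` does not match AttributeError; skipped.
4. `except AttributeError` matches → res = 107.
Result: 107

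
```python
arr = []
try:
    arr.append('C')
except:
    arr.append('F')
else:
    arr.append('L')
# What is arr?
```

Step-by-step execution trace:
1. try: `arr.append('C')` → arr = ['C']. No exception raised.
2. `except` is skipped.
3. `else` runs (try completed without exception): `arr.append('L')` → arr = ['C', 'L'].
Result: ['C', 'L']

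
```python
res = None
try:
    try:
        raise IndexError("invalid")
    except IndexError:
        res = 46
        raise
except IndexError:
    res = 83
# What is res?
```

Step-by-step execution trace:
1. Inner try: `raise IndexError("invalid")` raises IndexError.
2. Inner `except IndexError` matches → res = 46.
3. bare `raise` re-raises the same IndexError.
4. Outer `except IndexError` matches → res = 83.
Result: 83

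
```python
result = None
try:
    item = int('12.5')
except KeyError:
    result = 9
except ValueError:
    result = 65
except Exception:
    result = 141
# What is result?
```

Step-by-step execution trace:
1. `item = int('12.5')` raises ValueError.
2. `except KeyError` does not match ValueError; skipped.
3. `except ValueError` matches → result = 65.
4. Remaining except clauses are skipped.
Result: 65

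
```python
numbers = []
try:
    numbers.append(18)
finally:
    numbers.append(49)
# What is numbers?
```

Step-by-step execution trace:
1. try: `numbers.append(18)` → numbers = [18].
2. The try body completes without raising.
3. finally always runs: `numbers.append(49)` → numbers = [18, 49].
Result: [18, 49]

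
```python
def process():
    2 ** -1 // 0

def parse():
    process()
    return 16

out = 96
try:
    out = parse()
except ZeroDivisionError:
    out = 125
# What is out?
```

Step-by-step execution trace:
1. out starts at 96.
2. try: `parse()` calls `process()`.
3. `process()` evaluates `2 ** -1 // 0`, which raises ZeroDivisionError; it propagates through parse (uncaught).
4. `return 16` in parse is not reached; the assignment to out does not complete.
5. `except ZeroDivisionError` matches → out = 125.
Result: 125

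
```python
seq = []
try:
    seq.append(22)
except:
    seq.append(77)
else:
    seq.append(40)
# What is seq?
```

Step-by-step execution trace:
1. try: `seq.append(22)` → seq = [22]. No exception raised.
2. `except` is skipped.
3. `else` runs (try completed without exception): `seq.append(40)` → seq = [22, 40].
Result: [22, 40]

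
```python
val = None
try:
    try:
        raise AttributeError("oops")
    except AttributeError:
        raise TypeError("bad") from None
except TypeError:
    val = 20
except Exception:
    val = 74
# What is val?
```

Step-by-step execution trace:
1. Inner try raises AttributeError; inner `except AttributeError` catches it.
2. `raise TypeError(...) from None` raises TypeError (from None suppresses __context__, but the active exception is still TypeError).
3. Outer `except TypeError` matches → val = 20.
4. `except Exception` is not reached.
Result: 20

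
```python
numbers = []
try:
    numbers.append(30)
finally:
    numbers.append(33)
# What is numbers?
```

Step-by-step execution trace:
1. try: `numbers.append(30)` → numbers = [30].
2. The try body completes without raising.
3. finally always runs: `numbers.append(33)` → numbers = [30, 33].
Result: [30, 33]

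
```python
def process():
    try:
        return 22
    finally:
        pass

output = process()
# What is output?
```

Step-by-step execution trace:
1. `process()` enters try: `return 22` sets pending return value 22.
2. Before returning, `finally: pass` runs (no effect).
3. process() returns 22 → output = 22.
Result: 22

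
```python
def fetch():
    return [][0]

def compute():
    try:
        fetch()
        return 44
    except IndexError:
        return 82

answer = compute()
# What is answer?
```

Step-by-step execution trace:
1. `compute()` calls `fetch()`.
2. `fetch()` evaluates `[][0]`, which raises IndexError; it propagates to the caller.
3. `return 44` is not reached.
4. `except IndexError` in compute matches → returns 82.
5. answer = 82.
Result: 82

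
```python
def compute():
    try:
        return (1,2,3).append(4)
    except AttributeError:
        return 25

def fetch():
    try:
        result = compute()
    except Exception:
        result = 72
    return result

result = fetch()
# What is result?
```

Step-by-step execution trace:
1. `fetch()` calls `compute()`.
2. In compute: `(1,2,3).append(4)` raises AttributeError; `except AttributeError` catches it → returns 25.
3. In fetch: `result = compute()` → result = 25. No exception reaches fetch.
4. `except Exception` is skipped; fetch returns 25.
5. result = 25.
Result: 25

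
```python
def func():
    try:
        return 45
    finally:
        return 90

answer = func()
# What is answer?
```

Step-by-step execution trace:
1. `func()` enters try: `return 45` sets pending return value 45.
2. Before returning, `finally: return 90` runs and overrides the pending return.
3. func() returns 90 → answer = 90.
Result: 90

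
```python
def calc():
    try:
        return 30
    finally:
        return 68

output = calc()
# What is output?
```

Step-by-step execution trace:
1. `calc()` enters try: `return 30` sets pending return value 30.
2. Before returning, `finally: return 68` runs and overrides the pending return.
3. calc() returns 68 → output = 68.
Result: 68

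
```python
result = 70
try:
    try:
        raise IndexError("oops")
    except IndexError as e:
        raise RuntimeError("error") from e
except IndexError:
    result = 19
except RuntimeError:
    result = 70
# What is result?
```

Step-by-step execution trace:
1. Inner try raises IndexError; inner `except IndexError as e` catches it.
2. `raise RuntimeError(...) from e` raises RuntimeError (IndexError is attached as __cause__, but only RuntimeError is active).
3. Outer `except IndexError` does not match RuntimeError; skipped.
4. Outer `except RuntimeError` matches → result = 70.
Result: 70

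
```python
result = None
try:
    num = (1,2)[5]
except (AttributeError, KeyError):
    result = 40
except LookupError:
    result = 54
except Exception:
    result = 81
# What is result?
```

Step-by-step execution trace:
1. `num = (1,2)[5]` raises IndexError.
2. `except (AttributeError, KeyError)` does not match IndexError; skipped.
3. `except LookupError` matches (IndexError is a subclass of LookupError) → result = 54.
4. `except Exception` is not reached.
Result: 54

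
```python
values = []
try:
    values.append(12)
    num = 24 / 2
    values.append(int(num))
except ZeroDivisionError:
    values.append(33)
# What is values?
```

Step-by-step execution trace:
1. try: `values.append(12)` → values = [12].
2. `num = 24 / 2` → num = 12.0. No exception raised.
3. `values.append(int(num))` → values = [12, 12].
4. `except ZeroDivisionError` is skipped (no exception was raised).
Result: [12, 12]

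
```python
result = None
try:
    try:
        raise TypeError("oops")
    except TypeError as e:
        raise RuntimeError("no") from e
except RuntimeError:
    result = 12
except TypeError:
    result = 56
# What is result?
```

Step-by-step execution trace:
1. Inner try raises TypeError; inner `except TypeError as e` catches it.
2. `raise RuntimeError(...) from e` raises RuntimeError (TypeError is attached as __cause__, but only RuntimeError is active).
3. Outer `except RuntimeError` matches → result = 12.
4. `except TypeError` is not reached.
Result: 12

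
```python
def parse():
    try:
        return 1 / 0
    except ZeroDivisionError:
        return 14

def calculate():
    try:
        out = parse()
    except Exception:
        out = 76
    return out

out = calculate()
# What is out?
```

Step-by-step execution trace:
1. `calculate()` calls `parse()`.
2. In parse: `1 / 0` raises ZeroDivisionError; `except ZeroDivisionError` catches it → returns 14.
3. In calculate: `out = parse()` → out = 14. No exception reaches calculate.
4. `except Exception` is skipped; calculate returns 14.
5. out = 14.
Result: 14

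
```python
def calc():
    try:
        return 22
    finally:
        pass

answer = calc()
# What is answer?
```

Step-by-step execution trace:
1. `calc()` enters try: `return 22` sets pending return value 22.
2. Before returning, `finally: pass` runs (no effect).
3. calc() returns 22 → answer = 22.
Result: 22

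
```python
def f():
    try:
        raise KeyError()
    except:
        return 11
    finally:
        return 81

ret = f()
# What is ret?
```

Step-by-step execution trace:
1. `f()` enters try: `raise KeyError()` raises KeyError.
2. bare `except` matches → `return 11` sets pending return value 11.
3. Before returning, `finally: return 81` runs and overrides the pending return.
4. f() returns 81 → ret = 81.
Result: 81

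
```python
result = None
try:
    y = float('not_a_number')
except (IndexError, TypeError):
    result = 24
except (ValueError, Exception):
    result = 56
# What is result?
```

Step-by-step execution trace:
1. `y = float('not_a_number')` raises ValueError.
2. `except (IndexError, TypeError)` does not match ValueError; skipped.
3. `except (ValueError, Exception)` matches (ValueError is in the tuple) → result = 56.
Result: 56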